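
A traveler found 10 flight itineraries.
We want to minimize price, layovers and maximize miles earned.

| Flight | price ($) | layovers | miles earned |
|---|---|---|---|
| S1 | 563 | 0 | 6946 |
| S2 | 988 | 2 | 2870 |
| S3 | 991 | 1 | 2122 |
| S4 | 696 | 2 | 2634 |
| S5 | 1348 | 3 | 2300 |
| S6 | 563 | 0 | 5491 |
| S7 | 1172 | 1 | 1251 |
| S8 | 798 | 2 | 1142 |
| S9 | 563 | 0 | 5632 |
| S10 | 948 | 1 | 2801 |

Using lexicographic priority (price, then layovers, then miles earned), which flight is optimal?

First minimize price: best is 563, kept {S1, S6, S9}.
Then minimize layovers: best is 0, kept {S1, S6, S9}.
Then maximize miles earned: best is 6946, kept {S1}.

S1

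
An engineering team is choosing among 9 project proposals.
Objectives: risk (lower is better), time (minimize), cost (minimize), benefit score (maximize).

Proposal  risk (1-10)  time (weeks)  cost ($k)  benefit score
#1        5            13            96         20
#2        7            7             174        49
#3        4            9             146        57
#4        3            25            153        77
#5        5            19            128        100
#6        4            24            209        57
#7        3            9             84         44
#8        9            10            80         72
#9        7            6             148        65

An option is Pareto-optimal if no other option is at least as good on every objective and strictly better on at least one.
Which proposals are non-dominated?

#1: dominated by #7 (risk 3≤5, time 9≤13, cost 84≤96, benefit score 44≥20).
#2: dominated by #9 (risk 7≤7, time 6≤7, cost 148≤174, benefit score 65≥49).
#3: not dominated.
#4: not dominated.
#5: not dominated (best benefit score).
#6: dominated by #3 (risk 4≤4, time 9≤24, cost 146≤209, benefit score 57≥57).
#7: not dominated.
#8: not dominated (best cost).
#9: not dominated (best time).

#3, #4, #5, #7, #8, #9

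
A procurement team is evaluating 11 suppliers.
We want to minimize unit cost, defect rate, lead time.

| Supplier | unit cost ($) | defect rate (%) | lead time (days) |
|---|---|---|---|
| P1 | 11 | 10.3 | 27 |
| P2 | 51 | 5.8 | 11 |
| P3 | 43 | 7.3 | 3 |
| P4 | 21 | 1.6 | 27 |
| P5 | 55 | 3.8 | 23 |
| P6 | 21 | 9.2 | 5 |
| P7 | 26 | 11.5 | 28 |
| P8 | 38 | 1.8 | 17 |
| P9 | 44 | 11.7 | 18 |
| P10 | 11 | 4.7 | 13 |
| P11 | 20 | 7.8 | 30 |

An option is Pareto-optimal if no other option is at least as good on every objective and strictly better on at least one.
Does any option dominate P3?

No

P1: worse on defect rate (10.3 vs 7.3).
P2: worse on unit cost (51 vs 43).
P4: worse on lead time (27 vs 3).
P5: worse on unit cost (55 vs 43).
P6: worse on defect rate (9.2 vs 7.3).
P7: worse on defect rate (11.5 vs 7.3).
P8: worse on lead time (17 vs 3).
P9: worse on unit cost (44 vs 43).
P10: worse on lead time (13 vs 3).
P11: worse on defect rate (7.8 vs 7.3).
No option is at least as good as P3 on every objective and strictly better on one.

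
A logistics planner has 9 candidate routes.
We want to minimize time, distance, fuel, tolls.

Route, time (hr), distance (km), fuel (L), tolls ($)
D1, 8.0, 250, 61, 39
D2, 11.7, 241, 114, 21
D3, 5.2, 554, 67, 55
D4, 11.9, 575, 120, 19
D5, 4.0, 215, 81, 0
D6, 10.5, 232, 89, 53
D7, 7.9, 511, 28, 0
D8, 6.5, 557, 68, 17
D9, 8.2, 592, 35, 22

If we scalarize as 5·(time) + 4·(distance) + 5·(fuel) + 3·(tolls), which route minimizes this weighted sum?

D1: 5·8.0 + 4·250 + 5·61 + 3·39 = 1462.0
D2: 5·11.7 + 4·241 + 5·114 + 3·21 = 1655.5
D3: 5·5.2 + 4·554 + 5·67 + 3·55 = 2742.0
D4: 5·11.9 + 4·575 + 5·120 + 3·19 = 3016.5
D5: 5·4.0 + 4·215 + 5·81 + 3·0 = 1285.0
D6: 5·10.5 + 4·232 + 5·89 + 3·53 = 1584.5
D7: 5·7.9 + 4·511 + 5·28 + 3·0 = 2223.5
D8: 5·6.5 + 4·557 + 5·68 + 3·17 = 2651.5
D9: 5·8.2 + 4·592 + 5·35 + 3·22 = 2650.0
Lowest: D5 at 1285.0.

D5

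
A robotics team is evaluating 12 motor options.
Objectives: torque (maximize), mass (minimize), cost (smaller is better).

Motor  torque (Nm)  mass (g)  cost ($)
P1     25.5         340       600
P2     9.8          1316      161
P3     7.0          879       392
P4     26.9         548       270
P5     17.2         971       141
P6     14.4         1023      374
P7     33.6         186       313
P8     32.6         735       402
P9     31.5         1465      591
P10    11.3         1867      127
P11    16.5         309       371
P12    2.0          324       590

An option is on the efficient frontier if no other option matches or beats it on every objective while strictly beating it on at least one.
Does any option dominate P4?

No

P1: worse on torque (25.5 vs 26.9).
P2: worse on torque (9.8 vs 26.9).
P3: worse on torque (7.0 vs 26.9).
P5: worse on torque (17.2 vs 26.9).
P6: worse on torque (14.4 vs 26.9).
P7: worse on cost (313 vs 270).
P8: worse on mass (735 vs 548).
P9: worse on mass (1465 vs 548).
P10: worse on torque (11.3 vs 26.9).
P11: worse on torque (16.5 vs 26.9).
P12: worse on torque (2.0 vs 26.9).
No option is at least as good as P4 on every objective and strictly better on one.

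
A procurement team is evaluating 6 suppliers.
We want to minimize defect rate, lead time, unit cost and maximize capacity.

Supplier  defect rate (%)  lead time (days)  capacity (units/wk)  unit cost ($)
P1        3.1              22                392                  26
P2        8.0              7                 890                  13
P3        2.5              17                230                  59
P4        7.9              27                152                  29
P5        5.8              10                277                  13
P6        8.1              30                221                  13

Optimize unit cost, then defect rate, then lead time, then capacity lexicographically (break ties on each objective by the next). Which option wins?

First minimize unit cost: best is 13, kept {P2, P5, P6}.
Then minimize defect rate: best is 5.8, kept {P5}.

P5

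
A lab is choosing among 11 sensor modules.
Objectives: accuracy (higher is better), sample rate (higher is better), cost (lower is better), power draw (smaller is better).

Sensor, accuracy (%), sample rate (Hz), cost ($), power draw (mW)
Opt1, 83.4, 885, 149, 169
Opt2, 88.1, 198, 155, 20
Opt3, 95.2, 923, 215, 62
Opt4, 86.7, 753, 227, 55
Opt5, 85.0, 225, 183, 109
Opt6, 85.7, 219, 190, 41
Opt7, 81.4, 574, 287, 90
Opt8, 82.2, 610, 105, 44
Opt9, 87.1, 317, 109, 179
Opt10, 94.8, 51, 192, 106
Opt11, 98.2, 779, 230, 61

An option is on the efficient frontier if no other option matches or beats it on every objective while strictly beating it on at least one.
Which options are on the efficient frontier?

Opt1: not dominated.
Opt2: not dominated (best power draw).
Opt3: not dominated (best sample rate).
Opt4: not dominated.
Opt5: not dominated.
Opt6: not dominated.
Opt7: dominated by Opt3 (accuracy 95.2≥81.4, sample rate 923≥574, cost 215≤287, power draw 62≤90).
Opt8: not dominated (best cost).
Opt9: not dominated.
Opt10: not dominated.
Opt11: not dominated (best accuracy).

Opt1, Opt2, Opt3, Opt4, Opt5, Opt6, Opt8, Opt9, Opt10, Opt11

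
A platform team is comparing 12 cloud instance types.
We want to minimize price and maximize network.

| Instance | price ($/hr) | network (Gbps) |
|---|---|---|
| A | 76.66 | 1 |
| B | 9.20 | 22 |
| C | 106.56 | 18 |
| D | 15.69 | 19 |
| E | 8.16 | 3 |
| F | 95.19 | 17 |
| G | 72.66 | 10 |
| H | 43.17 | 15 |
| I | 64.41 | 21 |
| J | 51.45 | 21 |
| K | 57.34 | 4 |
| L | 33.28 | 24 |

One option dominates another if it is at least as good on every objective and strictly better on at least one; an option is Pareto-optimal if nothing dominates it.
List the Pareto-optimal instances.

B, E, L

A: dominated by B (price 9.20≤76.66, network 22≥1).
B: not dominated.
C: dominated by B (price 9.20≤106.56, network 22≥18).
D: dominated by B (price 9.20≤15.69, network 22≥19).
E: not dominated (best price).
F: dominated by B (price 9.20≤95.19, network 22≥17).
G: dominated by B (price 9.20≤72.66, network 22≥10).
H: dominated by B (price 9.20≤43.17, network 22≥15).
I: dominated by B (price 9.20≤64.41, network 22≥21).
J: dominated by B (price 9.20≤51.45, network 22≥21).
K: dominated by B (price 9.20≤57.34, network 22≥4).
L: not dominated (best network).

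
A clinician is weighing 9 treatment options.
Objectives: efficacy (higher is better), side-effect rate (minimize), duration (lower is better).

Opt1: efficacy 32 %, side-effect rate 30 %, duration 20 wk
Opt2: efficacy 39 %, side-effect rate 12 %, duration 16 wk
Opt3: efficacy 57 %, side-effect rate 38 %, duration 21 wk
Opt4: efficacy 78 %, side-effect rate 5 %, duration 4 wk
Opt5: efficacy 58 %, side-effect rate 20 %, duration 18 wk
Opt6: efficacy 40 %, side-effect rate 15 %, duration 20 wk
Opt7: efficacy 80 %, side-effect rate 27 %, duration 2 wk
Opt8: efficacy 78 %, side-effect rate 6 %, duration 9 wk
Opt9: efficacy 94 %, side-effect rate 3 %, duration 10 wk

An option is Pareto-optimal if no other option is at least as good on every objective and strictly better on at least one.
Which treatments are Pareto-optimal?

Opt1: dominated by Opt2 (efficacy 39≥32, side-effect rate 12≤30, duration 16≤20).
Opt2: dominated by Opt4 (efficacy 78≥39, side-effect rate 5≤12, duration 4≤16).
Opt3: dominated by Opt4 (efficacy 78≥57, side-effect rate 5≤38, duration 4≤21).
Opt4: not dominated.
Opt5: dominated by Opt4 (efficacy 78≥58, side-effect rate 5≤20, duration 4≤18).
Opt6: dominated by Opt4 (efficacy 78≥40, side-effect rate 5≤15, duration 4≤20).
Opt7: not dominated (best duration).
Opt8: dominated by Opt4 (efficacy 78≥78, side-effect rate 5≤6, duration 4≤9).
Opt9: not dominated (best efficacy).

Opt4, Opt7, Opt9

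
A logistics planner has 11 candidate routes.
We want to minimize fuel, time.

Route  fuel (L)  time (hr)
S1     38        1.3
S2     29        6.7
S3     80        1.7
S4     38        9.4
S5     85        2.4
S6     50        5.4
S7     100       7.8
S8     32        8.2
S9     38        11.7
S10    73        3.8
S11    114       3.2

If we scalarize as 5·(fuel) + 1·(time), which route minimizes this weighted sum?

S1: 5·38 + 1·1.3 = 191.3
S2: 5·29 + 1·6.7 = 151.7
S3: 5·80 + 1·1.7 = 401.7
S4: 5·38 + 1·9.4 = 199.4
S5: 5·85 + 1·2.4 = 427.4
S6: 5·50 + 1·5.4 = 255.4
S7: 5·100 + 1·7.8 = 507.8
S8: 5·32 + 1·8.2 = 168.2
S9: 5·38 + 1·11.7 = 201.7
S10: 5·73 + 1·3.8 = 368.8
S11: 5·114 + 1·3.2 = 573.2
Lowest: S2 at 151.7.

S2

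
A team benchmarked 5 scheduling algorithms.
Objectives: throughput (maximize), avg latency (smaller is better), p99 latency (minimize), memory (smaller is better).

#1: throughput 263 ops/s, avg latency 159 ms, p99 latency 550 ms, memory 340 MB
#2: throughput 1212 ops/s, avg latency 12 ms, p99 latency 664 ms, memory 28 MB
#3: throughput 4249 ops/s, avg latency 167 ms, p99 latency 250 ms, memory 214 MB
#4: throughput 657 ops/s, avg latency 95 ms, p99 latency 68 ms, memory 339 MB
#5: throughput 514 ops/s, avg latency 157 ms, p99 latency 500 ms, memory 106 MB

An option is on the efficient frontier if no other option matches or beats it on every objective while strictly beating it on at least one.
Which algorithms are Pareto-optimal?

#2, #3, #4, #5

#1: dominated by #4 (throughput 657≥263, avg latency 95≤159, p99 latency 68≤550, memory 339≤340).
#2: not dominated (best avg latency).
#3: not dominated (best throughput).
#4: not dominated (best p99 latency).
#5: not dominated.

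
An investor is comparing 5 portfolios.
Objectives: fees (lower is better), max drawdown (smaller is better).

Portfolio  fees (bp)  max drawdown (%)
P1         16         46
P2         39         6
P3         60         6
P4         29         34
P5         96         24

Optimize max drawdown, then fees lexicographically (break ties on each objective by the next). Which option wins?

First minimize max drawdown: best is 6, kept {P2, P3}.
Then minimize fees: best is 39, kept {P2}.

P2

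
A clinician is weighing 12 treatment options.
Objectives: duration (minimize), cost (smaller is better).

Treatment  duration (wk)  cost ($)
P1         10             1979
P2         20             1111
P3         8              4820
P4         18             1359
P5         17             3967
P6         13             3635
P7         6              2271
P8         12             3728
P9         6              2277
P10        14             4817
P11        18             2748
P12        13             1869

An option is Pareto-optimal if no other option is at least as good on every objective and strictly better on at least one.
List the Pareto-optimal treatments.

P1: not dominated.
P2: not dominated (best cost).
P3: dominated by P7 (duration 6≤8, cost 2271≤4820).
P4: not dominated.
P5: dominated by P1 (duration 10≤17, cost 1979≤3967).
P6: dominated by P1 (duration 10≤13, cost 1979≤3635).
P7: not dominated.
P8: dominated by P1 (duration 10≤12, cost 1979≤3728).
P9: dominated by P7 (duration 6≤6, cost 2271≤2277).
P10: dominated by P1 (duration 10≤14, cost 1979≤4817).
P11: dominated by P1 (duration 10≤18, cost 1979≤2748).
P12: not dominated.

P1, P2, P4, P7, P12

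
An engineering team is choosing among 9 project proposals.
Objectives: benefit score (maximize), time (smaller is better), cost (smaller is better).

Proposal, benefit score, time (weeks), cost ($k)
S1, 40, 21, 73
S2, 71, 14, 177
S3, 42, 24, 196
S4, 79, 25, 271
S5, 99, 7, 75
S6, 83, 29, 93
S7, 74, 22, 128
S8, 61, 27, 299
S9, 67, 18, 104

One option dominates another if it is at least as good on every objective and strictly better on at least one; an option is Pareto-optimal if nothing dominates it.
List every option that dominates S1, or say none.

none

S2: worse on cost (177 vs 73).
S3: worse on time (24 vs 21).
S4: worse on time (25 vs 21).
S5: worse on cost (75 vs 73).
S6: worse on time (29 vs 21).
S7: worse on time (22 vs 21).
S8: worse on time (27 vs 21).
S9: worse on cost (104 vs 73).
No option dominates S1.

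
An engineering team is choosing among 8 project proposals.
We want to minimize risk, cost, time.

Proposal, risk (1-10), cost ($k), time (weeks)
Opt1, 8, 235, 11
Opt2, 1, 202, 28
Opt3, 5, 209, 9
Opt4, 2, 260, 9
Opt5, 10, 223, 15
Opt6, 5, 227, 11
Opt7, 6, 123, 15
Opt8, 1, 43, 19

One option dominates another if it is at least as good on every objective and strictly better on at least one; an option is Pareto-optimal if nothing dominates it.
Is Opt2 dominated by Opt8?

Opt8 vs Opt2: risk 1≤1, cost 43≤202, time 19≤28 — Opt8 is at least as good on every objective with at least one strict improvement.

Yes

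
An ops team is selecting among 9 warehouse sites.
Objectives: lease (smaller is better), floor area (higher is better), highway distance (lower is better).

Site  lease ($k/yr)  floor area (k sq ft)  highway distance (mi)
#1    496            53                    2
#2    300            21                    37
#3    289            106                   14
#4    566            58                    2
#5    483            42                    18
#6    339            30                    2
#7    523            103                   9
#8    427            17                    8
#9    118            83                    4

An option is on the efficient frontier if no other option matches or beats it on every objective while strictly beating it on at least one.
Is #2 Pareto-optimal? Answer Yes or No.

No

#3 vs #2: lease 289≤300, floor area 106≥21, highway distance 14≤37 — #3 is at least as good on every objective and strictly better on at least one, so #3 dominates #2.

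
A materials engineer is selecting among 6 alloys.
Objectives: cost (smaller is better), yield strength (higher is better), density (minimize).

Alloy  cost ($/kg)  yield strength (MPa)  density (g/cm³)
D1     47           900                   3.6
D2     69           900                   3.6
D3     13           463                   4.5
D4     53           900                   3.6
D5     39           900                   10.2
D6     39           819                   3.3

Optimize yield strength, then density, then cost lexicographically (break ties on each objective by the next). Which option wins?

First maximize yield strength: best is 900, kept {D1, D2, D4, D5}.
Then minimize density: best is 3.6, kept {D1, D2, D4}.
Then minimize cost: best is 47, kept {D1}.

D1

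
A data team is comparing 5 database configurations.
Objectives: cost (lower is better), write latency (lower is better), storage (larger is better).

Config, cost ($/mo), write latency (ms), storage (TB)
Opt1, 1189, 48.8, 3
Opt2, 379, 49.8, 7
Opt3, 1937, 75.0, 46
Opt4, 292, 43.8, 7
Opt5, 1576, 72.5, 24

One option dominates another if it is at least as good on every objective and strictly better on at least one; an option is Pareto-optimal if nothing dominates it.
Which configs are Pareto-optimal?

Opt3, Opt4, Opt5

Opt1: dominated by Opt4 (cost 292≤1189, write latency 43.8≤48.8, storage 7≥3).
Opt2: dominated by Opt4 (cost 292≤379, write latency 43.8≤49.8, storage 7≥7).
Opt3: not dominated (best storage).
Opt4: not dominated (best cost).
Opt5: not dominated.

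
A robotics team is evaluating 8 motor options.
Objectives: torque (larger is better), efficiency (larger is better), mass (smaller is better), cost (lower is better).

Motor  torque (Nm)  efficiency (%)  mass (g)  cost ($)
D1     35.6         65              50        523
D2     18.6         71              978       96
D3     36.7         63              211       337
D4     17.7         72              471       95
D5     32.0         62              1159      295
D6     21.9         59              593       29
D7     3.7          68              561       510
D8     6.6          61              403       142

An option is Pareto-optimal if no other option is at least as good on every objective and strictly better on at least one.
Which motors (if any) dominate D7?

D4

D4: torque 17.7≥3.7, efficiency 72≥68, mass 471≤561, cost 95≤510 — dominates D7.
Others (D1, D2, D3, D5, D6, D8) are each worse than D7 on at least one objective.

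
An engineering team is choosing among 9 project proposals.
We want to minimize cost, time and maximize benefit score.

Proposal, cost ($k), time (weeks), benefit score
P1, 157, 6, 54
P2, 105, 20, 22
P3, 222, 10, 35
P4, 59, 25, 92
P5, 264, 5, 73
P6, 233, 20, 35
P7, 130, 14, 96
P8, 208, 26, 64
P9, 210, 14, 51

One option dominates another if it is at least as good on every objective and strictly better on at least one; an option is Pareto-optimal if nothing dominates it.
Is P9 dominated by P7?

Yes

P7 vs P9: cost 130≤210, time 14≤14, benefit score 96≥51 — P7 is at least as good on every objective with at least one strict improvement.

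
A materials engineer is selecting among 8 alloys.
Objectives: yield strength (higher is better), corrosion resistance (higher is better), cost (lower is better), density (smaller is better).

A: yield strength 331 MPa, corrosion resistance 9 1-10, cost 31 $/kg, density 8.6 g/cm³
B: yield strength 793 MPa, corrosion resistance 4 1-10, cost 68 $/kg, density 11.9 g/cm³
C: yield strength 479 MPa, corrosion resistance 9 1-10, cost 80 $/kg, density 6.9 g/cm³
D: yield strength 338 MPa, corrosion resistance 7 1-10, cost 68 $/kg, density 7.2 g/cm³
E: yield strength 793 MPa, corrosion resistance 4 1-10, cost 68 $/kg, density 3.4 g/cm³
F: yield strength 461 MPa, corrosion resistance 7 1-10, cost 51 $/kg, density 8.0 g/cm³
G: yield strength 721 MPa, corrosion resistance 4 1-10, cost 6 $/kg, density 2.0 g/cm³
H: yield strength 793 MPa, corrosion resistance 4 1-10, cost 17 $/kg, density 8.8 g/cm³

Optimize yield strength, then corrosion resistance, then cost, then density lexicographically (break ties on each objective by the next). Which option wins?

H

First maximize yield strength: best is 793, kept {B, E, H}.
Then maximize corrosion resistance: best is 4, kept {B, E, H}.
Then minimize cost: best is 17, kept {H}.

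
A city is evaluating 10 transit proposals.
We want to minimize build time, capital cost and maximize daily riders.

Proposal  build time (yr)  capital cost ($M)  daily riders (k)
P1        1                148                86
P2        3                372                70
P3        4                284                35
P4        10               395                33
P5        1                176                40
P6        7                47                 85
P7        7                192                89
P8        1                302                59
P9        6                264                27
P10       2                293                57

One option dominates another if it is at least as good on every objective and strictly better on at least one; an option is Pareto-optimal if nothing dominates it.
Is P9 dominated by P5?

Yes

P5 vs P9: build time 1≤6, capital cost 176≤264, daily riders 40≥27 — P5 is at least as good on every objective with at least one strict improvement.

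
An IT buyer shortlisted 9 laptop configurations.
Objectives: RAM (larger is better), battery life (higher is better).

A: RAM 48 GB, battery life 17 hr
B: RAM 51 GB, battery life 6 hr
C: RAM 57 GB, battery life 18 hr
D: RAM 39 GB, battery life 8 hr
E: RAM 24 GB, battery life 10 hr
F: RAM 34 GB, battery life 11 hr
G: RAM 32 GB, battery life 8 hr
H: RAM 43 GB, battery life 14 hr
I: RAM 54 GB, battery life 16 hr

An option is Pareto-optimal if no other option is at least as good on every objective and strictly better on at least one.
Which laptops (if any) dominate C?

A: worse on RAM (48 vs 57).
B: worse on RAM (51 vs 57).
D: worse on RAM (39 vs 57).
E: worse on RAM (24 vs 57).
F: worse on RAM (34 vs 57).
G: worse on RAM (32 vs 57).
H: worse on RAM (43 vs 57).
I: worse on RAM (54 vs 57).
No option dominates C.

none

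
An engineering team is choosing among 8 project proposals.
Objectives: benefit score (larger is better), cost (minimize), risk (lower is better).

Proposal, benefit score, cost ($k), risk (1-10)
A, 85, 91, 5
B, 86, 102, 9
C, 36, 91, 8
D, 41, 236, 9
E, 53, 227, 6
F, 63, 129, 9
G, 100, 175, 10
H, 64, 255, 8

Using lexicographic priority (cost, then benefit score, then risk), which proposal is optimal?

First minimize cost: best is 91, kept {A, C}.
Then maximize benefit score: best is 85, kept {A}.

A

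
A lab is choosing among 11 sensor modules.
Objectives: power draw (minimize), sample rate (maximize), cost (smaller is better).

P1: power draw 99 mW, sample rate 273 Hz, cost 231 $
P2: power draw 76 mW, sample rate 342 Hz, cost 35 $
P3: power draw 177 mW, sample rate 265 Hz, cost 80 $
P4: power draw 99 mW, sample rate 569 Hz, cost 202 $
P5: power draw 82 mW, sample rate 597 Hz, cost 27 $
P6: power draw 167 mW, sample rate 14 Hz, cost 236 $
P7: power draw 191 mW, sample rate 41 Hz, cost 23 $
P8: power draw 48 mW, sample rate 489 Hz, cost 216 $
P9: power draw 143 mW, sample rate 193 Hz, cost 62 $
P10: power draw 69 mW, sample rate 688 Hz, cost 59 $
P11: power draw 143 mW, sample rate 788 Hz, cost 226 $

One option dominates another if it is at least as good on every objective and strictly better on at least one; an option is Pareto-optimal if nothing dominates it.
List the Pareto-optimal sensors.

P1: dominated by P2 (power draw 76≤99, sample rate 342≥273, cost 35≤231).
P2: not dominated.
P3: dominated by P2 (power draw 76≤177, sample rate 342≥265, cost 35≤80).
P4: dominated by P5 (power draw 82≤99, sample rate 597≥569, cost 27≤202).
P5: not dominated.
P6: dominated by P1 (power draw 99≤167, sample rate 273≥14, cost 231≤236).
P7: not dominated (best cost).
P8: not dominated (best power draw).
P9: dominated by P2 (power draw 76≤143, sample rate 342≥193, cost 35≤62).
P10: not dominated.
P11: not dominated (best sample rate).

P2, P5, P7, P8, P10, P11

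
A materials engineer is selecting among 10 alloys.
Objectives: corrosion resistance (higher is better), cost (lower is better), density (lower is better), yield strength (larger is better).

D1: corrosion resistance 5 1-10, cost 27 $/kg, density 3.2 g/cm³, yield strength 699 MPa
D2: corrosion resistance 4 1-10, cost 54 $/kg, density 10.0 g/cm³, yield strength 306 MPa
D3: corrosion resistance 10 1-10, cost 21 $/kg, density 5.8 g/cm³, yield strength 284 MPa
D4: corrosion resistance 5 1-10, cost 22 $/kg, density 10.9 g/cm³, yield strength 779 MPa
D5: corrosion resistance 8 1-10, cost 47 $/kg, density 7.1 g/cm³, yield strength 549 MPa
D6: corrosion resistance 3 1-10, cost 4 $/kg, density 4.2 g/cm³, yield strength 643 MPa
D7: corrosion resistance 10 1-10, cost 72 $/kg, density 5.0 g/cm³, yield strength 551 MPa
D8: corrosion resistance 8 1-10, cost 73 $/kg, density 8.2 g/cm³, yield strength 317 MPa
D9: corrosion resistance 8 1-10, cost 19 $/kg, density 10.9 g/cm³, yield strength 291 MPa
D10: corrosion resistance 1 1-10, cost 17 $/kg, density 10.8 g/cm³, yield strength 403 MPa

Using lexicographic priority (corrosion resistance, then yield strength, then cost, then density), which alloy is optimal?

First maximize corrosion resistance: best is 10, kept {D3, D7}.
Then maximize yield strength: best is 551, kept {D7}.

D7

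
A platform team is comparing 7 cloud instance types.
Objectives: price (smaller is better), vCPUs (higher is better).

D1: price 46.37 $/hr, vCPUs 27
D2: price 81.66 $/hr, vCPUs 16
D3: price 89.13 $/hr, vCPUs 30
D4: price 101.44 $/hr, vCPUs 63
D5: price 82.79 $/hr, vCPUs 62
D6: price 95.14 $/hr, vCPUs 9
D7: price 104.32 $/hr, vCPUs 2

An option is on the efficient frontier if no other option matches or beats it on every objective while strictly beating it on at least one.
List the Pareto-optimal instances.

D1, D4, D5

D1: not dominated (best price).
D2: dominated by D1 (price 46.37≤81.66, vCPUs 27≥16).
D3: dominated by D5 (price 82.79≤89.13, vCPUs 62≥30).
D4: not dominated (best vCPUs).
D5: not dominated.
D6: dominated by D1 (price 46.37≤95.14, vCPUs 27≥9).
D7: dominated by D1 (price 46.37≤104.32, vCPUs 27≥2).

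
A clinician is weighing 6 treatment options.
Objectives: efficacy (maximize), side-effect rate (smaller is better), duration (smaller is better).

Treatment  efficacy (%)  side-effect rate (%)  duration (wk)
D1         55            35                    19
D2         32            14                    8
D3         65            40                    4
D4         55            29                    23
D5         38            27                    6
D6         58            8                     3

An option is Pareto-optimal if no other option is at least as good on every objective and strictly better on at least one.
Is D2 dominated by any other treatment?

Yes

D6 vs D2: efficacy 58≥32, side-effect rate 8≤14, duration 3≤8 — D6 is at least as good on every objective and strictly better on at least one, so D6 dominates D2.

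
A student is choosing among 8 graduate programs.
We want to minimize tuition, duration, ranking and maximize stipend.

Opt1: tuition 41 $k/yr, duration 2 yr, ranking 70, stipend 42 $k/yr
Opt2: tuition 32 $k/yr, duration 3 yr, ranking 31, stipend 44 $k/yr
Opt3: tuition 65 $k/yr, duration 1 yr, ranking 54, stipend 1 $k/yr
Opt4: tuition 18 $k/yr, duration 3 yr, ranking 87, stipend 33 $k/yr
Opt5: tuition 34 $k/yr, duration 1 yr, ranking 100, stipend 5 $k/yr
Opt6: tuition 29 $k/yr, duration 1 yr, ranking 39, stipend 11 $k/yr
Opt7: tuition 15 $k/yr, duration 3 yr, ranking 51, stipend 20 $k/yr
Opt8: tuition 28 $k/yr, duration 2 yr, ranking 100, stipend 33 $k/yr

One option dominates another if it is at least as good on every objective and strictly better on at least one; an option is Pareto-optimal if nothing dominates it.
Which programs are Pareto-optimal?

Opt1, Opt2, Opt4, Opt6, Opt7, Opt8

Opt1: not dominated.
Opt2: not dominated (best ranking).
Opt3: dominated by Opt6 (tuition 29≤65, duration 1≤1, ranking 39≤54, stipend 11≥1).
Opt4: not dominated.
Opt5: dominated by Opt6 (tuition 29≤34, duration 1≤1, ranking 39≤100, stipend 11≥5).
Opt6: not dominated.
Opt7: not dominated (best tuition).
Opt8: not dominated.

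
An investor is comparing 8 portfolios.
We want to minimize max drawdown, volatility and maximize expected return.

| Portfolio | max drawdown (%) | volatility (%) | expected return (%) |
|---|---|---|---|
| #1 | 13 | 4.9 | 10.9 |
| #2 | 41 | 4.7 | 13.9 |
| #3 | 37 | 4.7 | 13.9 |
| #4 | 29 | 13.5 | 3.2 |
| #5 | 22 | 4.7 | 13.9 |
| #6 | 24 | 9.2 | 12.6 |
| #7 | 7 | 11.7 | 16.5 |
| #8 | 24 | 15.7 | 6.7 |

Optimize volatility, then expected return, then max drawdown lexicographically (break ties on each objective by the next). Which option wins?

First minimize volatility: best is 4.7, kept {#2, #3, #5}.
Then maximize expected return: best is 13.9, kept {#2, #3, #5}.
Then minimize max drawdown: best is 22, kept {#5}.

#5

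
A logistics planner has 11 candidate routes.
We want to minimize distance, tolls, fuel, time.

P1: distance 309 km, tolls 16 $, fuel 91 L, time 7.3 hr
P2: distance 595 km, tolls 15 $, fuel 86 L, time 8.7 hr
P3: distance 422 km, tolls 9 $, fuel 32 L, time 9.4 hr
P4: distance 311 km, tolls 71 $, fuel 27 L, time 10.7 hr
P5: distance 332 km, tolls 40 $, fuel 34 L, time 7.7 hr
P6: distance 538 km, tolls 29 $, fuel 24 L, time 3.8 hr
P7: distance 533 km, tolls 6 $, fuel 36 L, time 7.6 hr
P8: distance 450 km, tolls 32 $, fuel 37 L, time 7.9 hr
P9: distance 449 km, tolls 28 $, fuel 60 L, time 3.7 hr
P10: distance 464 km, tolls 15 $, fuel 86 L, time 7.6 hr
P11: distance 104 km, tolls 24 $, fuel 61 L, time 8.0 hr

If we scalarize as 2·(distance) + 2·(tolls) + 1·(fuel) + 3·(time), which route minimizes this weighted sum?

P1: 2·309 + 2·16 + 1·91 + 3·7.3 = 762.9
P2: 2·595 + 2·15 + 1·86 + 3·8.7 = 1332.1
P3: 2·422 + 2·9 + 1·32 + 3·9.4 = 922.2
P4: 2·311 + 2·71 + 1·27 + 3·10.7 = 823.1
P5: 2·332 + 2·40 + 1·34 + 3·7.7 = 801.1
P6: 2·538 + 2·29 + 1·24 + 3·3.8 = 1169.4
P7: 2·533 + 2·6 + 1·36 + 3·7.6 = 1136.8
P8: 2·450 + 2·32 + 1·37 + 3·7.9 = 1024.7
P9: 2·449 + 2·28 + 1·60 + 3·3.7 = 1025.1
P10: 2·464 + 2·15 + 1·86 + 3·7.6 = 1066.8
P11: 2·104 + 2·24 + 1·61 + 3·8.0 = 341.0
Lowest: P11 at 341.0.

P11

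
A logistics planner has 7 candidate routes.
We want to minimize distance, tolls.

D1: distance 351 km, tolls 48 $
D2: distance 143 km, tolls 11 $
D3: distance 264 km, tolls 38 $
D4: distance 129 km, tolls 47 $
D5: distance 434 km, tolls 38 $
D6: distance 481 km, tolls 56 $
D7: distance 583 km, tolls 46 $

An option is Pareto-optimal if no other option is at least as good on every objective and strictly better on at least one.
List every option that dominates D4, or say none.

D1: worse on distance (351 vs 129).
D2: worse on distance (143 vs 129).
D3: worse on distance (264 vs 129).
D5: worse on distance (434 vs 129).
D6: worse on distance (481 vs 129).
D7: worse on distance (583 vs 129).
No option dominates D4.

none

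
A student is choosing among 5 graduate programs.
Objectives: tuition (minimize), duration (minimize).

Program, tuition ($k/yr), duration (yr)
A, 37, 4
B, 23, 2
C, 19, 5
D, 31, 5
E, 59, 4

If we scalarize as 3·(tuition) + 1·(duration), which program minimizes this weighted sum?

C

A: 3·37 + 1·4 = 115
B: 3·23 + 1·2 = 71
C: 3·19 + 1·5 = 62
D: 3·31 + 1·5 = 98
E: 3·59 + 1·4 = 181
Lowest: C at 62.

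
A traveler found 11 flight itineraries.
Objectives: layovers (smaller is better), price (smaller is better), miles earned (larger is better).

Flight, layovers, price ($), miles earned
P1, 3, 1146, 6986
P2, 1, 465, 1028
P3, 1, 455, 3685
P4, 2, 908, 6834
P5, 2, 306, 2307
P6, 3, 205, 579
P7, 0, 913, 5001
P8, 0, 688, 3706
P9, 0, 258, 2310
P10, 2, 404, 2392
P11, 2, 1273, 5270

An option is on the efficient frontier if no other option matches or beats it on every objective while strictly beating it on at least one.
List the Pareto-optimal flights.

P1, P3, P4, P6, P7, P8, P9, P10

P1: not dominated (best miles earned).
P2: dominated by P3 (layovers 1≤1, price 455≤465, miles earned 3685≥1028).
P3: not dominated.
P4: not dominated.
P5: dominated by P9 (layovers 0≤2, price 258≤306, miles earned 2310≥2307).
P6: not dominated (best price).
P7: not dominated.
P8: not dominated.
P9: not dominated.
P10: not dominated.
P11: dominated by P4 (layovers 2≤2, price 908≤1273, miles earned 6834≥5270).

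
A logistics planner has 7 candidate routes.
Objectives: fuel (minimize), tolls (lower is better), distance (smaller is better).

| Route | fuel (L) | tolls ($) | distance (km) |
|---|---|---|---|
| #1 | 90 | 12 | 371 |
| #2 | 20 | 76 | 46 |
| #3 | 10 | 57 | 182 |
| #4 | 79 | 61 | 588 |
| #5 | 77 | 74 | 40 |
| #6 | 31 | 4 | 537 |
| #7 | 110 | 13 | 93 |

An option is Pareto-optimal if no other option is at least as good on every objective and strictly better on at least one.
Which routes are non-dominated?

#1, #2, #3, #5, #6, #7

#1: not dominated.
#2: not dominated.
#3: not dominated (best fuel).
#4: dominated by #3 (fuel 10≤79, tolls 57≤61, distance 182≤588).
#5: not dominated (best distance).
#6: not dominated (best tolls).
#7: not dominated.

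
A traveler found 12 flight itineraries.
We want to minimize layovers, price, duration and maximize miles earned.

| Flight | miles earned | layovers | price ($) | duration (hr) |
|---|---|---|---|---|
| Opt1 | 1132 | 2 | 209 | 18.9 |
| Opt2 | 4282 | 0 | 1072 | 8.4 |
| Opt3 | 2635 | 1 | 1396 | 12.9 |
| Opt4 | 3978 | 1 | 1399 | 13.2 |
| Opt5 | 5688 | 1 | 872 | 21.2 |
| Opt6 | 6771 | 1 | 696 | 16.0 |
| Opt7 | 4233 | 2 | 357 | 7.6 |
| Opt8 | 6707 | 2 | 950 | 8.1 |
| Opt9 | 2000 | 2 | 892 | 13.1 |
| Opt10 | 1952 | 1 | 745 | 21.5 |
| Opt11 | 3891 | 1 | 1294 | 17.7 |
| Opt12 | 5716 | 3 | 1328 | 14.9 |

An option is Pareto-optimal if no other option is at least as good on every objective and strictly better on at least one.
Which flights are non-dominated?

Opt1: not dominated (best price).
Opt2: not dominated (best layovers).
Opt3: dominated by Opt2 (miles earned 4282≥2635, layovers 0≤1, price 1072≤1396, duration 8.4≤12.9).
Opt4: dominated by Opt2 (miles earned 4282≥3978, layovers 0≤1, price 1072≤1399, duration 8.4≤13.2).
Opt5: dominated by Opt6 (miles earned 6771≥5688, layovers 1≤1, price 696≤872, duration 16.0≤21.2).
Opt6: not dominated (best miles earned).
Opt7: not dominated (best duration).
Opt8: not dominated.
Opt9: dominated by Opt7 (miles earned 4233≥2000, layovers 2≤2, price 357≤892, duration 7.6≤13.1).
Opt10: dominated by Opt6 (miles earned 6771≥1952, layovers 1≤1, price 696≤745, duration 16.0≤21.5).
Opt11: dominated by Opt2 (miles earned 4282≥3891, layovers 0≤1, price 1072≤1294, duration 8.4≤17.7).
Opt12: dominated by Opt8 (miles earned 6707≥5716, layovers 2≤3, price 950≤1328, duration 8.1≤14.9).

Opt1, Opt2, Opt6, Opt7, Opt8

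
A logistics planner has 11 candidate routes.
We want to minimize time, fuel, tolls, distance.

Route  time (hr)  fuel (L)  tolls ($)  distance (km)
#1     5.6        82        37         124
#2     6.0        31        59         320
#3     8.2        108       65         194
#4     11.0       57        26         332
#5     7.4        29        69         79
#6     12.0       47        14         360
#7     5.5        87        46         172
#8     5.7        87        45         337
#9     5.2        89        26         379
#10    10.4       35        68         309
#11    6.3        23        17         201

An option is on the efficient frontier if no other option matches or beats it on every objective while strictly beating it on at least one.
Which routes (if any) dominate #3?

#1, #7

#1: time 5.6≤8.2, fuel 82≤108, tolls 37≤65, distance 124≤194 — dominates #3.
#7: time 5.5≤8.2, fuel 87≤108, tolls 46≤65, distance 172≤194 — dominates #3.
Others (#2, #4, #5, #6, #8, #9, #10, #11) are each worse than #3 on at least one objective.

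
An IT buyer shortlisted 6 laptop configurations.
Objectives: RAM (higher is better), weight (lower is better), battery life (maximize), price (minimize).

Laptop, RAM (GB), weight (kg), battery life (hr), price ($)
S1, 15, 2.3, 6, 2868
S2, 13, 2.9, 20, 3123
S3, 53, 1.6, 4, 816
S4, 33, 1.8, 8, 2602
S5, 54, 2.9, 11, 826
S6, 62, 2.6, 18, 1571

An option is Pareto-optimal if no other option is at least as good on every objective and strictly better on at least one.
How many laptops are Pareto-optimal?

5

S1: dominated by S4 (RAM 33≥15, weight 1.8≤2.3, battery life 8≥6, price 2602≤2868).
S2: not dominated (best battery life).
S3: not dominated (best weight).
S4: not dominated.
S5: not dominated.
S6: not dominated (best RAM).
Pareto-optimal: S2, S3, S4, S5, S6 → 5.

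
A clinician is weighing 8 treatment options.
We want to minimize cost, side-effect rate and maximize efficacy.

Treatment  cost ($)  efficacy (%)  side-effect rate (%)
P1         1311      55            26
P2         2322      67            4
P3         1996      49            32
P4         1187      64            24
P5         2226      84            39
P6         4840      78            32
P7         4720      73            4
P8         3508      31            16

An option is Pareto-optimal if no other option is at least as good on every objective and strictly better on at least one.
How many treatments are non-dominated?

5

P1: dominated by P4 (cost 1187≤1311, efficacy 64≥55, side-effect rate 24≤26).
P2: not dominated.
P3: dominated by P1 (cost 1311≤1996, efficacy 55≥49, side-effect rate 26≤32).
P4: not dominated (best cost).
P5: not dominated (best efficacy).
P6: not dominated.
P7: not dominated.
P8: dominated by P2 (cost 2322≤3508, efficacy 67≥31, side-effect rate 4≤16).
Pareto-optimal: P2, P4, P5, P6, P7 → 5.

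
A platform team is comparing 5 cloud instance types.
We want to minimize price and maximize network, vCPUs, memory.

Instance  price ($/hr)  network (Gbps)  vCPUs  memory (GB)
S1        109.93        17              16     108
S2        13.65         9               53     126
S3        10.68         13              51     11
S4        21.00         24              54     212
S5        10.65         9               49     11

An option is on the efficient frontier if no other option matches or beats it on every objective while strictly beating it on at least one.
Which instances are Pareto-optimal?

S2, S3, S4, S5

S1: dominated by S4 (price 21.00≤109.93, network 24≥17, vCPUs 54≥16, memory 212≥108).
S2: not dominated.
S3: not dominated.
S4: not dominated (best network).
S5: not dominated (best price).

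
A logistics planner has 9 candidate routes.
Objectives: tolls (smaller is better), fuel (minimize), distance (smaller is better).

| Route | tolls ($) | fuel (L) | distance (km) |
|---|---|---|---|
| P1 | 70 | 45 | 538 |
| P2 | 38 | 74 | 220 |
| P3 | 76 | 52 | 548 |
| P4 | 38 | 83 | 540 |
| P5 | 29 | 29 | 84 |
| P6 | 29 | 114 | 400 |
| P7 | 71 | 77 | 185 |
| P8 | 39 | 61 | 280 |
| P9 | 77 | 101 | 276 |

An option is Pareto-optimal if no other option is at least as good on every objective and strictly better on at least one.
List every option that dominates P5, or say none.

none

P1: worse on tolls (70 vs 29).
P2: worse on tolls (38 vs 29).
P3: worse on tolls (76 vs 29).
P4: worse on tolls (38 vs 29).
P6: worse on fuel (114 vs 29).
P7: worse on tolls (71 vs 29).
P8: worse on tolls (39 vs 29).
P9: worse on tolls (77 vs 29).
No option dominates P5.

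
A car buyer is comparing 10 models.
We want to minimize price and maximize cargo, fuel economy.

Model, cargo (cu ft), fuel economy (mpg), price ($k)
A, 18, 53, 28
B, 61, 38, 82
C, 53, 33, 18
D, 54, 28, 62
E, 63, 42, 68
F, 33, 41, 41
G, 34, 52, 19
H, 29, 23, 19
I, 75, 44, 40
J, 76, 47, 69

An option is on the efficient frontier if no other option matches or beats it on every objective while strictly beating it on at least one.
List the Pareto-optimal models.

A, C, G, I, J

A: not dominated (best fuel economy).
B: dominated by E (cargo 63≥61, fuel economy 42≥38, price 68≤82).
C: not dominated (best price).
D: dominated by I (cargo 75≥54, fuel economy 44≥28, price 40≤62).
E: dominated by I (cargo 75≥63, fuel economy 44≥42, price 40≤68).
F: dominated by G (cargo 34≥33, fuel economy 52≥41, price 19≤41).
G: not dominated.
H: dominated by C (cargo 53≥29, fuel economy 33≥23, price 18≤19).
I: not dominated.
J: not dominated (best cargo).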